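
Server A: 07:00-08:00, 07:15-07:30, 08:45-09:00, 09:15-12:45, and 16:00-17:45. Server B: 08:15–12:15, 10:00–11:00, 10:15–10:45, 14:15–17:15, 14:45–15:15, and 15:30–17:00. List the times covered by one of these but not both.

07:00–08:00, 08:15–08:45, 09:00–09:15, 12:15–12:45, 14:15–16:00, 17:15–17:45

Merge the first list: 07:00–08:00, 08:45–09:00, 09:15–12:45, 16:00–17:45.
Merge the second list: 08:15–12:15, 14:15–17:15.
A \ B = 07:00–08:00, 12:15–12:45, 17:15–17:45.
B \ A = 08:15–08:45, 09:00–09:15, 14:15–16:00.
Union of the two gives the symmetric difference.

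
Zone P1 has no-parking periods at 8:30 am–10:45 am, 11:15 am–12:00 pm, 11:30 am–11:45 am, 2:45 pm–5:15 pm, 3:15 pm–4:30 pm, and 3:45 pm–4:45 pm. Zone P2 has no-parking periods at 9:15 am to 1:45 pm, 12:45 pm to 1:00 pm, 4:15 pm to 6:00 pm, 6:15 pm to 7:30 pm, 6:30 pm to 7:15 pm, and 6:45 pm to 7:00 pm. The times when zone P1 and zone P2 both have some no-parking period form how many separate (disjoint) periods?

3

Merge the first list: 8:30 am–10:45 am, 11:15 am–12:00 pm, 2:45 pm–5:15 pm.
Merge the second list: 9:15 am–1:45 pm, 4:15 pm–6:00 pm, 6:15 pm–7:30 pm.
A ∩ B = 9:15 am–10:45 am, 11:15 am–12:00 pm, 4:15 pm–5:15 pm.
That is 3 disjoint pieces.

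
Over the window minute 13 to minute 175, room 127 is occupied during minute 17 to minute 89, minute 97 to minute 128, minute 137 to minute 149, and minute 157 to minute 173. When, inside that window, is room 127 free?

minute 13 to minute 17, minute 89 to minute 97, minute 128 to minute 137, minute 149 to minute 157, minute 173 to minute 175

The merged coverage is minute 17 to minute 89, minute 97 to minute 128, minute 137 to minute 149, minute 157 to minute 173.
Complement within minute 13 to minute 175: minute 13 to minute 17, minute 89 to minute 97, minute 128 to minute 137, minute 149 to minute 157, minute 173 to minute 175.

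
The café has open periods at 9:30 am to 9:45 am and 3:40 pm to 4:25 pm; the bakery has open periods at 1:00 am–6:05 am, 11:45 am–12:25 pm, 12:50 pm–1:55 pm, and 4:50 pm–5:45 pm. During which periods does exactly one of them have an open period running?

1:00 am-6:05 am, 9:30 am-9:45 am, 11:45 am-12:25 pm, 12:50 pm-1:55 pm, 3:40 pm-4:25 pm, 4:50 pm-5:45 pm

A but not B: 9:30 am-9:45 am, 3:40 pm-4:25 pm.
B but not A: 1:00 am-6:05 am, 11:45 am-12:25 pm, 12:50 pm-1:55 pm, 4:50 pm-5:45 pm.
Combining gives A △ B.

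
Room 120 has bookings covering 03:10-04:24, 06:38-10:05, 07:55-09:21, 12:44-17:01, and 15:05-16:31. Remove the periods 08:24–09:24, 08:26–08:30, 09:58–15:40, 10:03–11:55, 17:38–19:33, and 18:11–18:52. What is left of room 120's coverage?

03:10–04:24, 06:38–08:24, 09:24–09:58, 15:40–17:01

A, merged: 03:10–04:24, 06:38–10:05, 12:44–17:01.
B, merged: 08:24–09:24, 09:58–15:40, 17:38–19:33.
03:10–04:24: no B overlap → unchanged.
06:38–10:05 minus B → 06:38–08:24, 09:24–09:58.
12:44–17:01 minus B → 15:40–17:01.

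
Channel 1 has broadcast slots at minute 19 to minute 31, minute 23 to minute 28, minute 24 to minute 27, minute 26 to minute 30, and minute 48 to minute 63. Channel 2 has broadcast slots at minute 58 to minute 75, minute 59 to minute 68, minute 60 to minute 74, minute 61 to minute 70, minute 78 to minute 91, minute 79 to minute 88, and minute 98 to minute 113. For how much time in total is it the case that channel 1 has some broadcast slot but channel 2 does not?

22 minutes

First set merges to minute 19 to minute 31, minute 48 to minute 63.
Second set merges to minute 58 to minute 75, minute 78 to minute 91, minute 98 to minute 113.
A \ B = minute 19 to minute 31, minute 48 to minute 58.
Total: 12 minutes + 10 minutes = 22 minutes.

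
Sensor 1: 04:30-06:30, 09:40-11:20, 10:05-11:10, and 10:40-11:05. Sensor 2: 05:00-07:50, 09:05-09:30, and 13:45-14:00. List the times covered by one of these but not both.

04:30-05:00, 06:30-07:50, 09:05-09:30, 09:40-11:20, 13:45-14:00

Merge the first list: 04:30-06:30, 09:40-11:20.
A but not B: 04:30-05:00, 09:40-11:20.
B but not A: 06:30-07:50, 09:05-09:30, 13:45-14:00.
Combining gives A △ B.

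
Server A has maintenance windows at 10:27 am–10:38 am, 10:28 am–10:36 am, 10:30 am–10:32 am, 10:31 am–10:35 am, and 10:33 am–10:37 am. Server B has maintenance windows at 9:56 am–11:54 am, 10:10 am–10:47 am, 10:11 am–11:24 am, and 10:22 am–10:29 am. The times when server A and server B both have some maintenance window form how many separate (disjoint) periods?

First set merges to 10:27 am–10:38 am.
Second set merges to 9:56 am–11:54 am.
A ∩ B = 10:27 am–10:38 am.
That is 1 disjoint piece.

1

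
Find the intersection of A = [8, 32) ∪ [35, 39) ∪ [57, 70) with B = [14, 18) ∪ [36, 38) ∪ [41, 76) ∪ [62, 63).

[14, 18) ∪ [36, 38) ∪ [57, 70)

Merge the second list: [14, 18), [36, 38), [41, 76).
[8, 32) meets the second set on [14, 18).
[35, 39) meets the second set on [36, 38).
[57, 70) meets the second set on [57, 70).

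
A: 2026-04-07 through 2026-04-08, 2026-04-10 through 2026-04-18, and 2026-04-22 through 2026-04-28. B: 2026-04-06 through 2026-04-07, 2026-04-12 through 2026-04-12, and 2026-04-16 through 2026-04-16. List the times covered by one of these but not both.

2026-04-06 through 2026-04-06, 2026-04-08 through 2026-04-08, 2026-04-10 through 2026-04-11, 2026-04-13 through 2026-04-15, 2026-04-17 through 2026-04-18, 2026-04-22 through 2026-04-28

A but not B: 2026-04-08 through 2026-04-08, 2026-04-10 through 2026-04-11, 2026-04-13 through 2026-04-15, 2026-04-17 through 2026-04-18, 2026-04-22 through 2026-04-28.
B but not A: 2026-04-06 through 2026-04-06.
Combining gives A △ B.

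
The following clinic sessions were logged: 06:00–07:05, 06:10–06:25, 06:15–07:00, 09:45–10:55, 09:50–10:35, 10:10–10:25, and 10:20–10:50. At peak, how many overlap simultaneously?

4

At 10:20, 4 of the intervals are simultaneously active.
No point has more.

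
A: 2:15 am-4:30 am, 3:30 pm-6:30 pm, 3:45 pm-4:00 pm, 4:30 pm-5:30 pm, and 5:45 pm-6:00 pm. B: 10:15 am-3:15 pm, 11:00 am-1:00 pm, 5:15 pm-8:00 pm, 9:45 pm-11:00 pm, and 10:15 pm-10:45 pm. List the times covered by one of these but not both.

Merge the first list: 2:15 am–4:30 am, 3:30 pm–6:30 pm.
Merge the second list: 10:15 am–3:15 pm, 5:15 pm–8:00 pm, 9:45 pm–11:00 pm.
A but not B: 2:15 am–4:30 am, 3:30 pm–5:15 pm.
B but not A: 10:15 am–3:15 pm, 6:30 pm–8:00 pm, 9:45 pm–11:00 pm.
Combining gives A △ B.

2:15 am–4:30 am, 10:15 am–3:15 pm, 3:30 pm–5:15 pm, 6:30 pm–8:00 pm, 9:45 pm–11:00 pm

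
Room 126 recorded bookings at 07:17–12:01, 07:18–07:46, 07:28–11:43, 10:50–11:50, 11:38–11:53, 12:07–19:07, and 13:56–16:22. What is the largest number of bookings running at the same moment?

Sweep endpoints in order; track running count of active intervals.
Peak of 4 reached at 11:38.

4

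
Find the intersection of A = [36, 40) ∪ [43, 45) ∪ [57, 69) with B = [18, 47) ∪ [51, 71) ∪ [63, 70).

[36, 40) ∪ [43, 45) ∪ [57, 69)

B, merged: [18, 47), [51, 71).
[36, 40) ∩ B → [36, 40).
[43, 45) ∩ B → [43, 45).
[57, 69) ∩ B → [57, 69).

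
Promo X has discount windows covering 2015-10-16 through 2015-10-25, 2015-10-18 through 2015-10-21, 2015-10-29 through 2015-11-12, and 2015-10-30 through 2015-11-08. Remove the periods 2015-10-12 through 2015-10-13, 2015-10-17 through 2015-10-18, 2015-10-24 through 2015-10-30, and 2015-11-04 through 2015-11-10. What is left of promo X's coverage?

First set merges to 2015-10-16 through 2015-10-25, 2015-10-29 through 2015-11-12.
2015-10-16 through 2015-10-25 with B removed leaves 2015-10-16 through 2015-10-16, 2015-10-19 through 2015-10-23.
2015-10-29 through 2015-11-12 with B removed leaves 2015-10-31 through 2015-11-03, 2015-11-11 through 2015-11-12.

2015-10-16 through 2015-10-16, 2015-10-19 through 2015-10-23, 2015-10-31 through 2015-11-03, 2015-11-11 through 2015-11-12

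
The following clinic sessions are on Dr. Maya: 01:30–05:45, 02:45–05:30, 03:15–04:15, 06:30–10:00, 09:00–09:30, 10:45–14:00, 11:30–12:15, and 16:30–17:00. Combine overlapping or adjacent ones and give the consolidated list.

01:30-05:45, 06:30-10:00, 10:45-14:00, 16:30-17:00

02:45-05:30 overlaps/touches 01:30-05:45 → extend to 01:30-05:45.
03:15-04:15 overlaps/touches 01:30-05:45 → extend to 01:30-05:45.
06:30-10:00 is disjoint → start new block.
09:00-09:30 overlaps/touches 06:30-10:00 → extend to 06:30-10:00.
10:45-14:00 is disjoint → start new block.
11:30-12:15 overlaps/touches 10:45-14:00 → extend to 10:45-14:00.
16:30-17:00 is disjoint → start new block.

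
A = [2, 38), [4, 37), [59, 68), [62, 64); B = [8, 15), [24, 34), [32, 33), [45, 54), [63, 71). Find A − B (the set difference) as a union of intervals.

First set merges to [2, 38), [59, 68).
Second set merges to [8, 15), [24, 34), [45, 54), [63, 71).
[2, 38) \ B = [2, 8), [15, 24), [34, 38).
[59, 68) \ B = [59, 63).

[2, 8) ∪ [15, 24) ∪ [34, 38) ∪ [59, 63)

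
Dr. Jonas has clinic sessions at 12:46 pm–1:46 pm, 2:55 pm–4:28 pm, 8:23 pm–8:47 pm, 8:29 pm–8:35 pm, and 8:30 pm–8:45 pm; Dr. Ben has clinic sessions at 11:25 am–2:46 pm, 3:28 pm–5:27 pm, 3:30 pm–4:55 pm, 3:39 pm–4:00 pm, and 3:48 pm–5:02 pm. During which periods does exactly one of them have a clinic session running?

A, merged: 12:46 pm–1:46 pm, 2:55 pm–4:28 pm, 8:23 pm–8:47 pm.
B, merged: 11:25 am–2:46 pm, 3:28 pm–5:27 pm.
A \ B = 2:55 pm–3:28 pm, 8:23 pm–8:47 pm.
B \ A = 11:25 am–12:46 pm, 1:46 pm–2:46 pm, 4:28 pm–5:27 pm.
Union of the two gives the symmetric difference.

11:25 am–12:46 pm, 1:46 pm–2:46 pm, 2:55 pm–3:28 pm, 4:28 pm–5:27 pm, 8:23 pm–8:47 pm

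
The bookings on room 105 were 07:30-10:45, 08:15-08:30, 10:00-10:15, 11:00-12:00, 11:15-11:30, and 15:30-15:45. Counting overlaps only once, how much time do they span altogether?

4 h 30 min

Merged: 07:30–10:45, 11:00–12:00, 15:30–15:45.
Lengths: 3 h 15 min + 1 h + 15 min = 4 h 30 min.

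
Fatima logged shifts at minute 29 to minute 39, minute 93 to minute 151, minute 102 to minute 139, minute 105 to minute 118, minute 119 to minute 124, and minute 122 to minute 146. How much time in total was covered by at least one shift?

Merged: minute 29 to minute 39, minute 93 to minute 151.
Lengths: 10 minutes + 58 minutes = 68 minutes.

68 minutes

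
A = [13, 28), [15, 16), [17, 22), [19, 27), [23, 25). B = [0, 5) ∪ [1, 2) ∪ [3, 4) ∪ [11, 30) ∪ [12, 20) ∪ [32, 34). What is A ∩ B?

[13, 28)

A, merged: [13, 28).
B, merged: [0, 5), [11, 30), [32, 34).
[13, 28) ∩ B → [13, 28).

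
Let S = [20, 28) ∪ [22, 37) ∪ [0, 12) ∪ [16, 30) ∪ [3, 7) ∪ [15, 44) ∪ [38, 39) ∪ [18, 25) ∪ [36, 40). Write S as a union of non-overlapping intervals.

Sort by start: [0, 12), [3, 7), [15, 44), [16, 30), [18, 25), [20, 28), [22, 37), [36, 40), [38, 39).
[3, 7) overlaps/touches [0, 12) → extend to [0, 12).
[15, 44) is disjoint → start new block.
[16, 30) overlaps/touches [15, 44) → extend to [15, 44).
[18, 25) overlaps/touches [15, 44) → extend to [15, 44).
[20, 28) overlaps/touches [15, 44) → extend to [15, 44).
[22, 37) overlaps/touches [15, 44) → extend to [15, 44).
[36, 40) overlaps/touches [15, 44) → extend to [15, 44).
[38, 39) overlaps/touches [15, 44) → extend to [15, 44).

[0, 12) ∪ [15, 44)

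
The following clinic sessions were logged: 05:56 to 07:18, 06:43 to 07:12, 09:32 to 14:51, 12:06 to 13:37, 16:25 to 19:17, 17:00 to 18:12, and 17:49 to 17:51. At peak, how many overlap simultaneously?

Sweep endpoints in order; track running count of active intervals.
Peak of 3 reached at 17:49.

3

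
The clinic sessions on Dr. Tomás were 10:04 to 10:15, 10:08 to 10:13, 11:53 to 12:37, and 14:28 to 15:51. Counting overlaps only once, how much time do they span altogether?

Merged: 10:04–10:15, 11:53–12:37, 14:28–15:51.
Lengths: 11 min + 44 min + 1 h 23 min = 2 h 18 min.

2 h 18 min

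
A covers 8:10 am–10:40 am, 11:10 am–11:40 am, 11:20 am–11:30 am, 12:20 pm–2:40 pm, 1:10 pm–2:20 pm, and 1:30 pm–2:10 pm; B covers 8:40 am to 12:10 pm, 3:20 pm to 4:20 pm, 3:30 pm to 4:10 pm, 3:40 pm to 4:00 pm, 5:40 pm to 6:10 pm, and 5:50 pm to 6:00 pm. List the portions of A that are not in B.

A, merged: 8:10 am–10:40 am, 11:10 am–11:40 am, 12:20 pm–2:40 pm.
B, merged: 8:40 am–12:10 pm, 3:20 pm–4:20 pm, 5:40 pm–6:10 pm.
8:10 am–10:40 am with B removed leaves 8:10 am–8:40 am.
11:10 am–11:40 am lies entirely inside B → drops out.
12:20 pm–2:40 pm is untouched.

8:10 am–8:40 am, 12:20 pm–2:40 pm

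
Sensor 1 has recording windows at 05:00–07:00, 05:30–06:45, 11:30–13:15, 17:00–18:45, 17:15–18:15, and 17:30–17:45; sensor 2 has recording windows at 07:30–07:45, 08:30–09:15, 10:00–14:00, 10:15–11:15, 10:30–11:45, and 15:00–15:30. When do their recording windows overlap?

A, merged: 05:00–07:00, 11:30–13:15, 17:00–18:45.
B, merged: 07:30–07:45, 08:30–09:15, 10:00–14:00, 15:00–15:30.
05:00–07:00 falls entirely outside B.
11:30–13:15 overlaps B on 11:30–13:15.
17:00–18:45 falls entirely outside B.

11:30–13:15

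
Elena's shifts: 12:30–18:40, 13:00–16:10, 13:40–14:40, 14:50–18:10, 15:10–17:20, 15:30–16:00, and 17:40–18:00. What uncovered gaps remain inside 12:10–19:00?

After merging, the occupied span is 12:30–18:40.
Uncovered inside 12:10–19:00: 12:10–12:30, 18:40–19:00.

12:10–12:30, 18:40–19:00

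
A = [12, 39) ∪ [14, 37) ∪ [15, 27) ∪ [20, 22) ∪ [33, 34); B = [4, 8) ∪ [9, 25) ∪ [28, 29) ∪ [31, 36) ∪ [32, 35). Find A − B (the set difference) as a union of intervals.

Merge the first list: [12, 39).
Merge the second list: [4, 8), [9, 25), [28, 29), [31, 36).
[12, 39) \ B = [25, 28), [29, 31), [36, 39).

[25, 28) ∪ [29, 31) ∪ [36, 39)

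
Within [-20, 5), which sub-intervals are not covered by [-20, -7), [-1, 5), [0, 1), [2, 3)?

After merging, the occupied span is [-20, -7), [-1, 5).
Complement within [-20, 5): [-7, -1).

[-7, -1)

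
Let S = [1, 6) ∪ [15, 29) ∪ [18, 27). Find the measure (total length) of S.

Merged: [1, 6), [15, 29).
Lengths: 5 + 14 = 19.

19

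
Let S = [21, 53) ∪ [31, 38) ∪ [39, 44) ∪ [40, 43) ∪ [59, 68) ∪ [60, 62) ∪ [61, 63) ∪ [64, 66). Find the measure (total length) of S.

Merged: [21, 53), [59, 68).
Lengths: 32 + 9 = 41.

41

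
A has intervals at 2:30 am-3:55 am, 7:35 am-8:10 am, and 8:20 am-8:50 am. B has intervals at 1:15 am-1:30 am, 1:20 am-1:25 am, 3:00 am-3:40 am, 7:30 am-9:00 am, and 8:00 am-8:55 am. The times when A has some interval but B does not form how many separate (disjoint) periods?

2

B, merged: 1:15 am–1:30 am, 3:00 am–3:40 am, 7:30 am–9:00 am.
A \ B = 2:30 am–3:00 am, 3:40 am–3:55 am.
That is 2 disjoint pieces.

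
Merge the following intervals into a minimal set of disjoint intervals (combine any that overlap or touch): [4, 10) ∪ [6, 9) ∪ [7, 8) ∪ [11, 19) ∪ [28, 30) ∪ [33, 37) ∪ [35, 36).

[6, 9) overlaps/touches [4, 10) → extend to [4, 10).
[7, 8) overlaps/touches [4, 10) → extend to [4, 10).
[11, 19) is disjoint → start new block.
[28, 30) is disjoint → start new block.
[33, 37) is disjoint → start new block.
[35, 36) overlaps/touches [33, 37) → extend to [33, 37).

[4, 10) ∪ [11, 19) ∪ [28, 30) ∪ [33, 37)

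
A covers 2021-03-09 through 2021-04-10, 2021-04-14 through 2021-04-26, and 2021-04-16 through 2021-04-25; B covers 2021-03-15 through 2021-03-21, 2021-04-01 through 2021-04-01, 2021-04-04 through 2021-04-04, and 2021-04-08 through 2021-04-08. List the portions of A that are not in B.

2021-03-09 through 2021-03-14, 2021-03-22 through 2021-03-31, 2021-04-02 through 2021-04-03, 2021-04-05 through 2021-04-07, 2021-04-09 through 2021-04-10, 2021-04-14 through 2021-04-26

First set merges to 2021-03-09 through 2021-04-10, 2021-04-14 through 2021-04-26.
2021-03-09 through 2021-04-10 minus B → 2021-03-09 through 2021-03-14, 2021-03-22 through 2021-03-31, 2021-04-02 through 2021-04-03, 2021-04-05 through 2021-04-07, 2021-04-09 through 2021-04-10.
2021-04-14 through 2021-04-26: no B overlap → unchanged.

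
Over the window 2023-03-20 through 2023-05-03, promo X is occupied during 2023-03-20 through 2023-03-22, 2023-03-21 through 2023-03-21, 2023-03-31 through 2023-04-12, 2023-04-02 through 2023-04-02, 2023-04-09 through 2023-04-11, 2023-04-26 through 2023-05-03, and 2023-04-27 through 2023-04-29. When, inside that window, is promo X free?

2023-03-23 through 2023-03-30, 2023-04-13 through 2023-04-25

After merging, the occupied span is 2023-03-20 through 2023-03-22, 2023-03-31 through 2023-04-12, 2023-04-26 through 2023-05-03.
Complement within 2023-03-20 through 2023-05-03: 2023-03-23 through 2023-03-30, 2023-04-13 through 2023-04-25.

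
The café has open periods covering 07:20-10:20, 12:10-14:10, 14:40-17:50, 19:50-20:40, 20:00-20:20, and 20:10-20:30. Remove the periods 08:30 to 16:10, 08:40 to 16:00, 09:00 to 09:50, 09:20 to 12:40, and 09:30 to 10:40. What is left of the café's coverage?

A, merged: 07:20-10:20, 12:10-14:10, 14:40-17:50, 19:50-20:40.
B, merged: 08:30-16:10.
07:20-10:20 \ B = 07:20-08:30.
12:10-14:10: entirely removed.
14:40-17:50 \ B = 16:10-17:50.
19:50-20:40: nothing removed.

07:20-08:30, 16:10-17:50, 19:50-20:40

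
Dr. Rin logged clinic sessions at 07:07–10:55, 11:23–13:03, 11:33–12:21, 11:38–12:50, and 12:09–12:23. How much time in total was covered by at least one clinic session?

Merged: 07:07–10:55, 11:23–13:03.
Lengths: 3 h 48 min + 1 h 40 min = 5 h 28 min.

5 h 28 min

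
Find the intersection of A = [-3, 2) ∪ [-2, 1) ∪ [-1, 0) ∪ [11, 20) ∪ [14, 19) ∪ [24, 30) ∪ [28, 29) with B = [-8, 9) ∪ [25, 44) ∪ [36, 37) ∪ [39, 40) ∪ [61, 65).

Merge the first list: [-3, 2), [11, 20), [24, 30).
Merge the second list: [-8, 9), [25, 44), [61, 65).
[-3, 2) meets the second set on [-3, 2).
[11, 20): no overlap with the second set.
[24, 30) meets the second set on [25, 30).

[-3, 2) ∪ [25, 30)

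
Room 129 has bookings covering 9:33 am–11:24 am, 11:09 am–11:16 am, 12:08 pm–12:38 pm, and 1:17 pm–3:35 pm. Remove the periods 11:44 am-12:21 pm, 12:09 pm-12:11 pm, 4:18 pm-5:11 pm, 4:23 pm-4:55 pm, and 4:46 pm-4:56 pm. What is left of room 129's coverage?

9:33 am–11:24 am, 12:21 pm–12:38 pm, 1:17 pm–3:35 pm

First set merges to 9:33 am–11:24 am, 12:08 pm–12:38 pm, 1:17 pm–3:35 pm.
Second set merges to 11:44 am–12:21 pm, 4:18 pm–5:11 pm.
9:33 am–11:24 am: nothing removed.
12:08 pm–12:38 pm \ B = 12:21 pm–12:38 pm.
1:17 pm–3:35 pm: nothing removed.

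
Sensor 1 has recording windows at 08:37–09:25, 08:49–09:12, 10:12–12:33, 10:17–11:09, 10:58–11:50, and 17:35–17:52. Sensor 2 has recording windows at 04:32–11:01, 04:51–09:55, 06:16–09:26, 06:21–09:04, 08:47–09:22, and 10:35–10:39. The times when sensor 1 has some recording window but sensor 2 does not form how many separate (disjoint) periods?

2

Merge the first list: 08:37–09:25, 10:12–12:33, 17:35–17:52.
Merge the second list: 04:32–11:01.
A \ B = 11:01–12:33, 17:35–17:52.
That is 2 disjoint pieces.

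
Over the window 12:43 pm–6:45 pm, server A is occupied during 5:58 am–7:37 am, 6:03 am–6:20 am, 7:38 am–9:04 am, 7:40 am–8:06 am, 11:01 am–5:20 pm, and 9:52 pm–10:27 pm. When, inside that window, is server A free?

5:20 pm–6:45 pm

Covered (merged): 5:58 am–7:37 am, 7:38 am–9:04 am, 11:01 am–5:20 pm, 9:52 pm–10:27 pm.
Uncovered inside 12:43 pm–6:45 pm: 5:20 pm–6:45 pm.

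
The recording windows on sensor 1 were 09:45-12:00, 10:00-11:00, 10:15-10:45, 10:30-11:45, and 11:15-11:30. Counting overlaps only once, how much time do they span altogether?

Merged: 09:45–12:00.
Length: 2 h 15 min.

2 h 15 min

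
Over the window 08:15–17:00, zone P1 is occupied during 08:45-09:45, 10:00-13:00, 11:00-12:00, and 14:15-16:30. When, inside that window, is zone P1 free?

08:15-08:45, 09:45-10:00, 13:00-14:15, 16:30-17:00

After merging, the occupied span is 08:45-09:45, 10:00-13:00, 14:15-16:30.
Complement within 08:15-17:00: 08:15-08:45, 09:45-10:00, 13:00-14:15, 16:30-17:00.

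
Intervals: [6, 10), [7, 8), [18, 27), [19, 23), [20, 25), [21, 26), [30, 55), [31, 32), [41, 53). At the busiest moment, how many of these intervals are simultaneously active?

Sweep endpoints in order; track running count of active intervals.
Peak of 4 reached at 21.

4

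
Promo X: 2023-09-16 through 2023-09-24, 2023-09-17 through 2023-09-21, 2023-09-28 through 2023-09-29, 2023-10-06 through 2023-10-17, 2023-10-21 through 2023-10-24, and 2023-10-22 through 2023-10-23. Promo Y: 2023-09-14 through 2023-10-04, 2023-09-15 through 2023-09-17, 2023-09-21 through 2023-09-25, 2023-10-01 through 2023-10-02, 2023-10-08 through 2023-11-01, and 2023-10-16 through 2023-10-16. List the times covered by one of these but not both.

2023-09-14 through 2023-09-15, 2023-09-25 through 2023-09-27, 2023-09-30 through 2023-10-04, 2023-10-06 through 2023-10-07, 2023-10-18 through 2023-10-20, 2023-10-25 through 2023-11-01

Merge the first list: 2023-09-16 through 2023-09-24, 2023-09-28 through 2023-09-29, 2023-10-06 through 2023-10-17, 2023-10-21 through 2023-10-24.
Merge the second list: 2023-09-14 through 2023-10-04, 2023-10-08 through 2023-11-01.
Only in the first: 2023-10-06 through 2023-10-07.
Only in the second: 2023-09-14 through 2023-09-15, 2023-09-25 through 2023-09-27, 2023-09-30 through 2023-10-04, 2023-10-18 through 2023-10-20, 2023-10-25 through 2023-11-01.
Together these are the periods covered by exactly one.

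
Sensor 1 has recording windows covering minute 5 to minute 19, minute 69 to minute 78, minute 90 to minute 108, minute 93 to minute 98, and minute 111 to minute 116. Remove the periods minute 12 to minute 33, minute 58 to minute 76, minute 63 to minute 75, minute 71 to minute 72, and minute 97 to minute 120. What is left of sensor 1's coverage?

minute 5 to minute 12, minute 76 to minute 78, minute 90 to minute 97

A, merged: minute 5 to minute 19, minute 69 to minute 78, minute 90 to minute 108, minute 111 to minute 116.
B, merged: minute 12 to minute 33, minute 58 to minute 76, minute 97 to minute 120.
minute 5 to minute 19 with B removed leaves minute 5 to minute 12.
minute 69 to minute 78 with B removed leaves minute 76 to minute 78.
minute 90 to minute 108 with B removed leaves minute 90 to minute 97.
minute 111 to minute 116 lies entirely inside B → drops out.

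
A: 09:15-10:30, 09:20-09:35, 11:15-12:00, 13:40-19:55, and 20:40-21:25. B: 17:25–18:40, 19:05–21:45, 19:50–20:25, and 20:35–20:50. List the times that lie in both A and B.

17:25–18:40, 19:05–19:55, 20:40–21:25

Merge the first list: 09:15–10:30, 11:15–12:00, 13:40–19:55, 20:40–21:25.
Merge the second list: 17:25–18:40, 19:05–21:45.
09:15–10:30 falls entirely outside B.
11:15–12:00 falls entirely outside B.
13:40–19:55 overlaps B on 17:25–18:40, 19:05–19:55.
20:40–21:25 overlaps B on 20:40–21:25.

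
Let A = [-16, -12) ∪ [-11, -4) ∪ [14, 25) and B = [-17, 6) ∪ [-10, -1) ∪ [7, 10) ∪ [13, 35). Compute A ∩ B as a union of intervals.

[-16, -12) ∪ [-11, -4) ∪ [14, 25)

B, merged: [-17, 6), [7, 10), [13, 35).
[-16, -12) meets the second set on [-16, -12).
[-11, -4) meets the second set on [-11, -4).
[14, 25) meets the second set on [14, 25).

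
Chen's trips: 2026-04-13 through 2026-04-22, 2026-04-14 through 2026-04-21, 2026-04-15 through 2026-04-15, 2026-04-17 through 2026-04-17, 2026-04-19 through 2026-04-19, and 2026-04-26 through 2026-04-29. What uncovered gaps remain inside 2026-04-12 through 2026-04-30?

The merged coverage is 2026-04-13 through 2026-04-22, 2026-04-26 through 2026-04-29.
Uncovered inside 2026-04-12 through 2026-04-30: 2026-04-12 through 2026-04-12, 2026-04-23 through 2026-04-25, 2026-04-30 through 2026-04-30.

2026-04-12 through 2026-04-12, 2026-04-23 through 2026-04-25, 2026-04-30 through 2026-04-30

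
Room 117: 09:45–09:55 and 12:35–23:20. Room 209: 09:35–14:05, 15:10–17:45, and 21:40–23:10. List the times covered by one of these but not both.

09:35-09:45, 09:55-12:35, 14:05-15:10, 17:45-21:40, 23:10-23:20

Only in the first: 14:05-15:10, 17:45-21:40, 23:10-23:20.
Only in the second: 09:35-09:45, 09:55-12:35.
Together these are the periods covered by exactly one.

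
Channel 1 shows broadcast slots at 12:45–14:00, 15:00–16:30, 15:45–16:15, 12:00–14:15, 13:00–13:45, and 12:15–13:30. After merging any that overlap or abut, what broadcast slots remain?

12:00-14:15, 15:00-16:30

Sort by start: 12:00-14:15, 12:15-13:30, 12:45-14:00, 13:00-13:45, 15:00-16:30, 15:45-16:15.
12:15-13:30 overlaps/touches 12:00-14:15 → extend to 12:00-14:15.
12:45-14:00 overlaps/touches 12:00-14:15 → extend to 12:00-14:15.
13:00-13:45 overlaps/touches 12:00-14:15 → extend to 12:00-14:15.
15:00-16:30 is disjoint → start new block.
15:45-16:15 overlaps/touches 15:00-16:30 → extend to 15:00-16:30.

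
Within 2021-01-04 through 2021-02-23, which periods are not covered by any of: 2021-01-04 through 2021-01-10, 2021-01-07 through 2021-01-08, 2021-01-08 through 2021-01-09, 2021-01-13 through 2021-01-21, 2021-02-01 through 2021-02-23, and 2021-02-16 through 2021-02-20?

2021-01-11 through 2021-01-12, 2021-01-22 through 2021-01-31

The merged coverage is 2021-01-04 through 2021-01-10, 2021-01-13 through 2021-01-21, 2021-02-01 through 2021-02-23.
Gaps within 2021-01-04 through 2021-02-23: 2021-01-11 through 2021-01-12, 2021-01-22 through 2021-01-31.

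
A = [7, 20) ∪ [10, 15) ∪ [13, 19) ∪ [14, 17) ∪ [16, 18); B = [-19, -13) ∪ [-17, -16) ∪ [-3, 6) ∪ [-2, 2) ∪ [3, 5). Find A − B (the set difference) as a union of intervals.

[7, 20)

First set merges to [7, 20).
Second set merges to [-19, -13), [-3, 6).
[7, 20): no B overlap → unchanged.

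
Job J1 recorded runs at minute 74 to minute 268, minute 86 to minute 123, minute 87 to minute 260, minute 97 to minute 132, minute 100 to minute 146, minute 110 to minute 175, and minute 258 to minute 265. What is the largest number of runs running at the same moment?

6

Sweep endpoints in order; track running count of active intervals.
Peak of 6 reached at minute 110.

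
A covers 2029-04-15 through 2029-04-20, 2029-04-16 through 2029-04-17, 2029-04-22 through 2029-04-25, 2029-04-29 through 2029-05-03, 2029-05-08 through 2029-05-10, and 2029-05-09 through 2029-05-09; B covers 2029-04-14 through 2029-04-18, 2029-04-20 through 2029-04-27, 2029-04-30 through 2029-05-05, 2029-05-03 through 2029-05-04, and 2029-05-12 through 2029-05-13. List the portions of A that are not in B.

A, merged: 2029-04-15 through 2029-04-20, 2029-04-22 through 2029-04-25, 2029-04-29 through 2029-05-03, 2029-05-08 through 2029-05-10.
B, merged: 2029-04-14 through 2029-04-18, 2029-04-20 through 2029-04-27, 2029-04-30 through 2029-05-05, 2029-05-12 through 2029-05-13.
2029-04-15 through 2029-04-20 with B removed leaves 2029-04-19 through 2029-04-19.
2029-04-22 through 2029-04-25 lies entirely inside B → drops out.
2029-04-29 through 2029-05-03 with B removed leaves 2029-04-29 through 2029-04-29.
2029-05-08 through 2029-05-10 is untouched.

2029-04-19 through 2029-04-19, 2029-04-29 through 2029-04-29, 2029-05-08 through 2029-05-10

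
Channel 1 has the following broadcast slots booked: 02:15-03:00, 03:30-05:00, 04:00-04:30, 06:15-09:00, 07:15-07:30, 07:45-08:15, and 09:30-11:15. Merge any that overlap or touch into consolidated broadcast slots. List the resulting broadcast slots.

02:15–03:00, 03:30–05:00, 06:15–09:00, 09:30–11:15

03:30–05:00 is disjoint → start new block.
04:00–04:30 overlaps/touches 03:30–05:00 → extend to 03:30–05:00.
06:15–09:00 is disjoint → start new block.
07:15–07:30 overlaps/touches 06:15–09:00 → extend to 06:15–09:00.
07:45–08:15 overlaps/touches 06:15–09:00 → extend to 06:15–09:00.
09:30–11:15 is disjoint → start new block.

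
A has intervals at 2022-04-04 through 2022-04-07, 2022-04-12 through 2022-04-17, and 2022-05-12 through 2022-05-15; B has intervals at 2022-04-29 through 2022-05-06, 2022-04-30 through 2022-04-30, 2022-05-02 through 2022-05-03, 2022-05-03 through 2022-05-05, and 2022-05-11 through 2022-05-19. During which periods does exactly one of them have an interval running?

2022-04-04 through 2022-04-07, 2022-04-12 through 2022-04-17, 2022-04-29 through 2022-05-06, 2022-05-11 through 2022-05-11, 2022-05-16 through 2022-05-19

Second set merges to 2022-04-29 through 2022-05-06, 2022-05-11 through 2022-05-19.
A \ B = 2022-04-04 through 2022-04-07, 2022-04-12 through 2022-04-17.
B \ A = 2022-04-29 through 2022-05-06, 2022-05-11 through 2022-05-11, 2022-05-16 through 2022-05-19.
Union of the two gives the symmetric difference.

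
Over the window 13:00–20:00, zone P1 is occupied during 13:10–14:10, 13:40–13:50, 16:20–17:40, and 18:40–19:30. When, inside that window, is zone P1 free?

The merged coverage is 13:10-14:10, 16:20-17:40, 18:40-19:30.
Complement within 13:00-20:00: 13:00-13:10, 14:10-16:20, 17:40-18:40, 19:30-20:00.

13:00-13:10, 14:10-16:20, 17:40-18:40, 19:30-20:00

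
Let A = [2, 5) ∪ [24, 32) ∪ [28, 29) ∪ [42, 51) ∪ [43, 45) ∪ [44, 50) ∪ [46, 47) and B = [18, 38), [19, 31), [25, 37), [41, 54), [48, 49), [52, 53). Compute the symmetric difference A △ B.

[2, 5) ∪ [18, 24) ∪ [32, 38) ∪ [41, 42) ∪ [51, 54)

Merge the first list: [2, 5), [24, 32), [42, 51).
Merge the second list: [18, 38), [41, 54).
A \ B = [2, 5).
B \ A = [18, 24), [32, 38), [41, 42), [51, 54).
Union of the two gives the symmetric difference.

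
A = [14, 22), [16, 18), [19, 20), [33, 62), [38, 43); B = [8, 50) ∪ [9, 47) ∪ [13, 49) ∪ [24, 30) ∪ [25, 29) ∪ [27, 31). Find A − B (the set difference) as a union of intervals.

Merge the first list: [14, 22), [33, 62).
Merge the second list: [8, 50).
[14, 22) lies entirely inside B → drops out.
[33, 62) with B removed leaves [50, 62).

[50, 62)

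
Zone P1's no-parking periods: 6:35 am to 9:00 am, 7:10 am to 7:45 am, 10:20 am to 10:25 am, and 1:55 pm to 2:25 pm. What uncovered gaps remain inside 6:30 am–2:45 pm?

After merging, the occupied span is 6:35 am-9:00 am, 10:20 am-10:25 am, 1:55 pm-2:25 pm.
Gaps within 6:30 am-2:45 pm: 6:30 am-6:35 am, 9:00 am-10:20 am, 10:25 am-1:55 pm, 2:25 pm-2:45 pm.

6:30 am-6:35 am, 9:00 am-10:20 am, 10:25 am-1:55 pm, 2:25 pm-2:45 pm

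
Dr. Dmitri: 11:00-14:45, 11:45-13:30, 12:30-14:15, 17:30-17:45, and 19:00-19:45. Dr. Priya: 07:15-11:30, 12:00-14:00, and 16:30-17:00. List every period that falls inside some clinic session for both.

First set merges to 11:00–14:45, 17:30–17:45, 19:00–19:45.
11:00–14:45 meets the second set on 11:00–11:30, 12:00–14:00.
17:30–17:45: no overlap with the second set.
19:00–19:45: no overlap with the second set.

11:00–11:30, 12:00–14:00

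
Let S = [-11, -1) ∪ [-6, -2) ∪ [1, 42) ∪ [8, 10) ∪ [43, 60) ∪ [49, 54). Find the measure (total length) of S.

68

Merged: [-11, -1), [1, 42), [43, 60).
Lengths: 10 + 41 + 17 = 68.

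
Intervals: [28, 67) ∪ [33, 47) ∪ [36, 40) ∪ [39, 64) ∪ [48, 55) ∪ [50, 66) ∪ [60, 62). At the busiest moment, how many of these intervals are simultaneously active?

4

At 39, 4 of the intervals are simultaneously active.
No point has more.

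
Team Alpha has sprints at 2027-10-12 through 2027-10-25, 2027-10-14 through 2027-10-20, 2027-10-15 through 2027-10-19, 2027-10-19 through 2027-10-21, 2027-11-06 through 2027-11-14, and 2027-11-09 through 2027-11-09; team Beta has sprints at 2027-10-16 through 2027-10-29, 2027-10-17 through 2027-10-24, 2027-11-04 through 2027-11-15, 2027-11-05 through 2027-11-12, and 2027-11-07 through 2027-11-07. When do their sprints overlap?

2027-10-16 through 2027-10-25, 2027-11-06 through 2027-11-14

First set merges to 2027-10-12 through 2027-10-25, 2027-11-06 through 2027-11-14.
Second set merges to 2027-10-16 through 2027-10-29, 2027-11-04 through 2027-11-15.
2027-10-12 through 2027-10-25 ∩ B → 2027-10-16 through 2027-10-25.
2027-11-06 through 2027-11-14 ∩ B → 2027-11-06 through 2027-11-14.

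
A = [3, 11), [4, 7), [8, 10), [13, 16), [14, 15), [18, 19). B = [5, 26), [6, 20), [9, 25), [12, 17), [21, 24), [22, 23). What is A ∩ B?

First set merges to [3, 11), [13, 16), [18, 19).
Second set merges to [5, 26).
[3, 11) overlaps B on [5, 11).
[13, 16) overlaps B on [13, 16).
[18, 19) overlaps B on [18, 19).

[5, 11) ∪ [13, 16) ∪ [18, 19)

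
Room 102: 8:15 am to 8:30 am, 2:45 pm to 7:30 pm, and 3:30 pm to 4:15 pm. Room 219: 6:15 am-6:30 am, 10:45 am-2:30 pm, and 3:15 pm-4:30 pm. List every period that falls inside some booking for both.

3:15 pm-4:30 pm

Merge the first list: 8:15 am-8:30 am, 2:45 pm-7:30 pm.
8:15 am-8:30 am: no overlap with the second set.
2:45 pm-7:30 pm meets the second set on 3:15 pm-4:30 pm.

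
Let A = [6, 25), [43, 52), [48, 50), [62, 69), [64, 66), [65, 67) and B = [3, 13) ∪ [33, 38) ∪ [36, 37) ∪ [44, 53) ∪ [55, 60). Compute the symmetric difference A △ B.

[3, 6) ∪ [13, 25) ∪ [33, 38) ∪ [43, 44) ∪ [52, 53) ∪ [55, 60) ∪ [62, 69)

Merge the first list: [6, 25), [43, 52), [62, 69).
Merge the second list: [3, 13), [33, 38), [44, 53), [55, 60).
Only in the first: [13, 25), [43, 44), [62, 69).
Only in the second: [3, 6), [33, 38), [52, 53), [55, 60).
Together these are the periods covered by exactly one.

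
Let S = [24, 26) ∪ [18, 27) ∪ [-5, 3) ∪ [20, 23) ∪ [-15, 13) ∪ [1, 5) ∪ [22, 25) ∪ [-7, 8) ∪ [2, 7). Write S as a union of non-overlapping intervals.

[-15, 13) ∪ [18, 27)

Sort by start: [-15, 13), [-7, 8), [-5, 3), [1, 5), [2, 7), [18, 27), [20, 23), [22, 25), [24, 26).
[-7, 8) overlaps/touches [-15, 13) → extend to [-15, 13).
[-5, 3) overlaps/touches [-15, 13) → extend to [-15, 13).
[1, 5) overlaps/touches [-15, 13) → extend to [-15, 13).
[2, 7) overlaps/touches [-15, 13) → extend to [-15, 13).
[18, 27) is disjoint → start new block.
[20, 23) overlaps/touches [18, 27) → extend to [18, 27).
[22, 25) overlaps/touches [18, 27) → extend to [18, 27).
[24, 26) overlaps/touches [18, 27) → extend to [18, 27).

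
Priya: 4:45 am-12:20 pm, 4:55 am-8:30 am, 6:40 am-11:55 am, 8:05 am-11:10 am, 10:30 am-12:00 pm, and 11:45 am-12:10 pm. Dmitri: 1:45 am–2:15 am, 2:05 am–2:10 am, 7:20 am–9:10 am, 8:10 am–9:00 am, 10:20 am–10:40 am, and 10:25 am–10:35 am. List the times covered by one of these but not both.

1:45 am-2:15 am, 4:45 am-7:20 am, 9:10 am-10:20 am, 10:40 am-12:20 pm

First set merges to 4:45 am-12:20 pm.
Second set merges to 1:45 am-2:15 am, 7:20 am-9:10 am, 10:20 am-10:40 am.
Only in the first: 4:45 am-7:20 am, 9:10 am-10:20 am, 10:40 am-12:20 pm.
Only in the second: 1:45 am-2:15 am.
Together these are the periods covered by exactly one.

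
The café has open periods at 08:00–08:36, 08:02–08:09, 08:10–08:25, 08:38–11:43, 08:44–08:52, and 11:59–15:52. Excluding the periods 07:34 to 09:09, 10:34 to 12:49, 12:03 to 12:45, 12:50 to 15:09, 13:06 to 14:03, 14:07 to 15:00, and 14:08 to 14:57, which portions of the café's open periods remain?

09:09–10:34, 12:49–12:50, 15:09–15:52

Merge the first list: 08:00–08:36, 08:38–11:43, 11:59–15:52.
Merge the second list: 07:34–09:09, 10:34–12:49, 12:50–15:09.
08:00–08:36: entirely removed.
08:38–11:43 \ B = 09:09–10:34.
11:59–15:52 \ B = 12:49–12:50, 15:09–15:52.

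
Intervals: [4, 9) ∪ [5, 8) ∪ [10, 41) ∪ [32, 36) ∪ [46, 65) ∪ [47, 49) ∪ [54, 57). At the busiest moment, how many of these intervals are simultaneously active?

At 5, 2 of the intervals are simultaneously active.
No point has more.

2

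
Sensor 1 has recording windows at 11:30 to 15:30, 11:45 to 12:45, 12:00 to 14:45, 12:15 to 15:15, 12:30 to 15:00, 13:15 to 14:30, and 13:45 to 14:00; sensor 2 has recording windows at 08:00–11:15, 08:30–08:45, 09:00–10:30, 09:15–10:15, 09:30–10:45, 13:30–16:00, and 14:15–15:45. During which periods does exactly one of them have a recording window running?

08:00–11:15, 11:30–13:30, 15:30–16:00

Merge the first list: 11:30–15:30.
Merge the second list: 08:00–11:15, 13:30–16:00.
A \ B = 11:30–13:30.
B \ A = 08:00–11:15, 15:30–16:00.
Union of the two gives the symmetric difference.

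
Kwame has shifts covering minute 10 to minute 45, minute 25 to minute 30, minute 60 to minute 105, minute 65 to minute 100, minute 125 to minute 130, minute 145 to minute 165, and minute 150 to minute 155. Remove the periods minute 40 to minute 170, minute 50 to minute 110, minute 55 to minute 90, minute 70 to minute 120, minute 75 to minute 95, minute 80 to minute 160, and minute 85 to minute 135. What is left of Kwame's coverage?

minute 10 to minute 40

A, merged: minute 10 to minute 45, minute 60 to minute 105, minute 125 to minute 130, minute 145 to minute 165.
B, merged: minute 40 to minute 170.
minute 10 to minute 45 \ B = minute 10 to minute 40.
minute 60 to minute 105: entirely removed.
minute 125 to minute 130: entirely removed.
minute 145 to minute 165: entirely removed.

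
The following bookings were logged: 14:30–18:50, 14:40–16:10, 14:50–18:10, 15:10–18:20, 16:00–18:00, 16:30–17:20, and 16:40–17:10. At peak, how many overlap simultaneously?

Walk the sorted start/end points keeping a running depth.
The depth first hits 6 at 16:40.

6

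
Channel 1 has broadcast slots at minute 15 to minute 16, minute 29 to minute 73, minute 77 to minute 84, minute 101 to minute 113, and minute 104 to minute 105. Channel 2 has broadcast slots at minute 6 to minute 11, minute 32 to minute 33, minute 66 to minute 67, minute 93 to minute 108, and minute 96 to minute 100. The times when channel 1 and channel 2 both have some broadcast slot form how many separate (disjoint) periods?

3

Merge the first list: minute 15 to minute 16, minute 29 to minute 73, minute 77 to minute 84, minute 101 to minute 113.
Merge the second list: minute 6 to minute 11, minute 32 to minute 33, minute 66 to minute 67, minute 93 to minute 108.
A ∩ B = minute 32 to minute 33, minute 66 to minute 67, minute 101 to minute 108.
That is 3 disjoint pieces.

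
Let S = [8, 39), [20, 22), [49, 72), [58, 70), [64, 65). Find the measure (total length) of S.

54

Merged: [8, 39), [49, 72).
Lengths: 31 + 23 = 54.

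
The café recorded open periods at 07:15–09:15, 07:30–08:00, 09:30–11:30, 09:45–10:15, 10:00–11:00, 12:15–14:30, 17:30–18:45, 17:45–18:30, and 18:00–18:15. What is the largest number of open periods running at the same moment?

Walk the sorted start/end points keeping a running depth.
The depth first hits 3 at 10:00.

3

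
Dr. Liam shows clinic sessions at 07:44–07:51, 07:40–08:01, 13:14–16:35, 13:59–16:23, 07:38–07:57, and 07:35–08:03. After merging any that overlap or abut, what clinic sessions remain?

07:35–08:03, 13:14–16:35

Sort by start: 07:35–08:03, 07:38–07:57, 07:40–08:01, 07:44–07:51, 13:14–16:35, 13:59–16:23.
07:38–07:57 overlaps/touches 07:35–08:03 → extend to 07:35–08:03.
07:40–08:01 overlaps/touches 07:35–08:03 → extend to 07:35–08:03.
07:44–07:51 overlaps/touches 07:35–08:03 → extend to 07:35–08:03.
13:14–16:35 is disjoint → start new block.
13:59–16:23 overlaps/touches 13:14–16:35 → extend to 13:14–16:35.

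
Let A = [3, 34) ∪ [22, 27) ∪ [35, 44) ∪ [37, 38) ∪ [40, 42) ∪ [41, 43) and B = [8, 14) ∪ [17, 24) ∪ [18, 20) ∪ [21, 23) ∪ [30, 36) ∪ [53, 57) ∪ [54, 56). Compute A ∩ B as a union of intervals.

[8, 14) ∪ [17, 24) ∪ [30, 34) ∪ [35, 36)

First set merges to [3, 34), [35, 44).
Second set merges to [8, 14), [17, 24), [30, 36), [53, 57).
[3, 34) meets the second set on [8, 14), [17, 24), [30, 34).
[35, 44) meets the second set on [35, 36).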